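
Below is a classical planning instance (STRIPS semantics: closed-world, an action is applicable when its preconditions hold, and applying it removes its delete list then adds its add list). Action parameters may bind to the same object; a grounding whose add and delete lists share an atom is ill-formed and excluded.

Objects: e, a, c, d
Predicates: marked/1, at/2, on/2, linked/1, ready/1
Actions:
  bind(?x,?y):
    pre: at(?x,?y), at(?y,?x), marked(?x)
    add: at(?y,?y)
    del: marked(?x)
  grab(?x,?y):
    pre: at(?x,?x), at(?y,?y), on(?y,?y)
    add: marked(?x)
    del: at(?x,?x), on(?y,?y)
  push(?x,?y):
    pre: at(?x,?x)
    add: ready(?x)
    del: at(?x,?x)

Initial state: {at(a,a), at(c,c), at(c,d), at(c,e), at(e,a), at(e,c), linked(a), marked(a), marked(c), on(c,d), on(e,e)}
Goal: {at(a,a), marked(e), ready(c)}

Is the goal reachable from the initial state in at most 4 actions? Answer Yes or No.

1. bind(c,e)  →  {at(a,a), at(c,c), at(c,d), at(c,e), at(e,a), at(e,c), at(e,e), linked(a), marked(a), on(c,d), on(e,e)}
2. grab(e,e)  →  {at(a,a), at(c,c), at(c,d), at(c,e), at(e,a), at(e,c), linked(a), marked(a), marked(e), on(c,d)}
3. push(c,e)  →  {at(a,a), at(c,d), at(c,e), at(e,a), at(e,c), linked(a), marked(a), marked(e), on(c,d), ready(c)}
optimal plan length = 3; 3 ≤ 4

Yes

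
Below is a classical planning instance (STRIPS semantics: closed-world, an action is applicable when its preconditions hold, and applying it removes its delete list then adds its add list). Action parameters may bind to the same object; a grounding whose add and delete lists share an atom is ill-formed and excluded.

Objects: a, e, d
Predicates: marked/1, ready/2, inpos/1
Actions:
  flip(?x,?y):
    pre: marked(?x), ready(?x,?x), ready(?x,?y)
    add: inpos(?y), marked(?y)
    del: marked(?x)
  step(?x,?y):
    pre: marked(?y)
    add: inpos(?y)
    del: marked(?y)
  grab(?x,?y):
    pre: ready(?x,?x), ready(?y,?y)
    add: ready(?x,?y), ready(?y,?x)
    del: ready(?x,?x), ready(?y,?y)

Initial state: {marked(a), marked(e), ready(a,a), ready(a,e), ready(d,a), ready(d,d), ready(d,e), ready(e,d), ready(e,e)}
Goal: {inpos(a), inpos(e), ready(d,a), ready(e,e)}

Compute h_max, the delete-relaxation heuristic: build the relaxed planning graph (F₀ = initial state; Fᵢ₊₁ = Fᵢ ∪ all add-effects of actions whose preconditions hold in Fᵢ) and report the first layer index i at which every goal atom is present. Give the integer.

F0 = init (9 atoms)
F1 = F0 ∪ {inpos(a), inpos(d), inpos(e), marked(d), ready(a,d), ready(e,a)}  (15 atoms)
goal ⊆ F1  ⇒  h_max = 1

1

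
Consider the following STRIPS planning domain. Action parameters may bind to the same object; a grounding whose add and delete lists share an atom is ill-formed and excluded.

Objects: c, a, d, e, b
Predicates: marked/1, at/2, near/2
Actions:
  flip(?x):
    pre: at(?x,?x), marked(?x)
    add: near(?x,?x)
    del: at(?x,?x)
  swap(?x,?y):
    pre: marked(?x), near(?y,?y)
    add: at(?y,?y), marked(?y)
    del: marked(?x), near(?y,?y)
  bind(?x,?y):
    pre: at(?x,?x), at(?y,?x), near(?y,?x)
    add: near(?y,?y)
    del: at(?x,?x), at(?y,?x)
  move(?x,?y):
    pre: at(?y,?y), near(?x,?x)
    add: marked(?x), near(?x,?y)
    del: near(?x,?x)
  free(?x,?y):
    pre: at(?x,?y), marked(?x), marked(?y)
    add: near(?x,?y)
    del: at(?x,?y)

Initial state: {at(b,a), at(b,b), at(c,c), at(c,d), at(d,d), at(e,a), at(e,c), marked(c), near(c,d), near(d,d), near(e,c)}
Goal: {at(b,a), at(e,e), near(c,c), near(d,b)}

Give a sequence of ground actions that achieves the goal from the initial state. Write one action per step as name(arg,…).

bind(c,e); swap(c,e); bind(d,c); move(d,b)

1. bind(c,e)  →  {at(b,a), at(b,b), at(c,d), at(d,d), at(e,a), marked(c), near(c,d), near(d,d), near(e,c), near(e,e)}
2. swap(c,e)  →  {at(b,a), at(b,b), at(c,d), at(d,d), at(e,a), at(e,e), marked(e), near(c,d), near(d,d), near(e,c)}
3. bind(d,c)  →  {at(b,a), at(b,b), at(e,a), at(e,e), marked(e), near(c,c), near(c,d), near(d,d), near(e,c)}
4. move(d,b)  →  {at(b,a), at(b,b), at(e,a), at(e,e), marked(d), marked(e), near(c,c), near(c,d), near(d,b), near(e,c)}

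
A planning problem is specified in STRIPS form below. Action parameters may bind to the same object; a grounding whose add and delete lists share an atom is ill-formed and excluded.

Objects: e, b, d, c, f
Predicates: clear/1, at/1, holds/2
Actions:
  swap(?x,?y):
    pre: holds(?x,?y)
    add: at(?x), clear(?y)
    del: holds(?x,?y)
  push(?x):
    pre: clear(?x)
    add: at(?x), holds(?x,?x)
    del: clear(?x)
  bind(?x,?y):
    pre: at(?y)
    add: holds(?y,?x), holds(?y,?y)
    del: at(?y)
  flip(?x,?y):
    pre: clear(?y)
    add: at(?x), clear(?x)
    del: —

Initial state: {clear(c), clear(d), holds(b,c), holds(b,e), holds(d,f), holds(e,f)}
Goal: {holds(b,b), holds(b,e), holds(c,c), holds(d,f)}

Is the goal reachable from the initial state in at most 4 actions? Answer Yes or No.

1. swap(b,e)  →  {at(b), clear(c), clear(d), clear(e), holds(b,c), holds(d,f), holds(e,f)}
2. push(c)  →  {at(b), at(c), clear(d), clear(e), holds(b,c), holds(c,c), holds(d,f), holds(e,f)}
3. bind(e,b)  →  {at(c), clear(d), clear(e), holds(b,b), holds(b,c), holds(b,e), holds(c,c), holds(d,f), holds(e,f)}
optimal plan length = 3; 3 ≤ 4

Yes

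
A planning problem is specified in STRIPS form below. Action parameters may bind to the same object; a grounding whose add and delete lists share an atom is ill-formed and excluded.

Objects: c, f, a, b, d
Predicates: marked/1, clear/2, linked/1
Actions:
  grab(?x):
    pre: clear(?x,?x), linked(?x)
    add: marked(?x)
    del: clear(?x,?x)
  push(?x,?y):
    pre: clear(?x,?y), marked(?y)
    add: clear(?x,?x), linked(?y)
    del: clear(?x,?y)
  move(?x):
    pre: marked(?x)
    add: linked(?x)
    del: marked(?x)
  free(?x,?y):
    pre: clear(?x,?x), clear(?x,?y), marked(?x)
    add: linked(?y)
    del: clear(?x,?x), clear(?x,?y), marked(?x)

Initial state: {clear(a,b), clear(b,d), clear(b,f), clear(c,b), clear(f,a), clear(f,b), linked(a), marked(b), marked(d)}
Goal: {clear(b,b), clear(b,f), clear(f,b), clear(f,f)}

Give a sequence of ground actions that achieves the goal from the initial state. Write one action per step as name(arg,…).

push(a,b); grab(a); push(f,a); push(b,d)

1. push(a,b)  →  {clear(a,a), clear(b,d), clear(b,f), clear(c,b), clear(f,a), clear(f,b), linked(a), linked(b), marked(b), marked(d)}
2. grab(a)  →  {clear(b,d), clear(b,f), clear(c,b), clear(f,a), clear(f,b), linked(a), linked(b), marked(a), marked(b), marked(d)}
3. push(f,a)  →  {clear(b,d), clear(b,f), clear(c,b), clear(f,b), clear(f,f), linked(a), linked(b), marked(a), marked(b), marked(d)}
4. push(b,d)  →  {clear(b,b), clear(b,f), clear(c,b), clear(f,b), clear(f,f), linked(a), linked(b), linked(d), marked(a), marked(b), marked(d)}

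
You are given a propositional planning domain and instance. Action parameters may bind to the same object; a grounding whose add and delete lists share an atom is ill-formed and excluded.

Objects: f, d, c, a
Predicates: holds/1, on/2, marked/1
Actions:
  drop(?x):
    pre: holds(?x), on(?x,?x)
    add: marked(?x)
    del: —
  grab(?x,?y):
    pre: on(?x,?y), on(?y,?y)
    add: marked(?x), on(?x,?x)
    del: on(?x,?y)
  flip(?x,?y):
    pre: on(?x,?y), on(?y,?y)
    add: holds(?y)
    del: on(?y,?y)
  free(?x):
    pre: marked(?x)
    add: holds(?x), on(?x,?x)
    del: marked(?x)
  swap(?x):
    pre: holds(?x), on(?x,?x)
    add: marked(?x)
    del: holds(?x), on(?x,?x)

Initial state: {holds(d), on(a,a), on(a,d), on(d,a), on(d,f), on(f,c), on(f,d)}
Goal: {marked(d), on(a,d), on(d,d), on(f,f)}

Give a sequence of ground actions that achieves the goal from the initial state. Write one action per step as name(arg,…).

grab(d,a); grab(f,d)

1. grab(d,a)  →  {holds(d), marked(d), on(a,a), on(a,d), on(d,d), on(d,f), on(f,c), on(f,d)}
2. grab(f,d)  →  {holds(d), marked(d), marked(f), on(a,a), on(a,d), on(d,d), on(d,f), on(f,c), on(f,f)}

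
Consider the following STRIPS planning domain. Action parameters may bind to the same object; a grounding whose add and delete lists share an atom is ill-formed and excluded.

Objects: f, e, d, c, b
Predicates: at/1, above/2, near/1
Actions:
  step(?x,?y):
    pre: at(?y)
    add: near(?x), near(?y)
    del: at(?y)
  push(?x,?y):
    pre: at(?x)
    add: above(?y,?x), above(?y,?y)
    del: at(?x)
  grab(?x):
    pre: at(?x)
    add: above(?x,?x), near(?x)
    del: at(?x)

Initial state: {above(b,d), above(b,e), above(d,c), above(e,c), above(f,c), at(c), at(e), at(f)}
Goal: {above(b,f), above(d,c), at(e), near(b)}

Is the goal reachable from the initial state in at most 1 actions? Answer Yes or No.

No

1. step(b,c)  →  {above(b,d), above(b,e), above(d,c), above(e,c), above(f,c), at(e), at(f), near(b), near(c)}
2. push(f,b)  →  {above(b,b), above(b,d), above(b,e), above(b,f), above(d,c), above(e,c), above(f,c), at(e), near(b), near(c)}
optimal plan length = 2; 2 > 1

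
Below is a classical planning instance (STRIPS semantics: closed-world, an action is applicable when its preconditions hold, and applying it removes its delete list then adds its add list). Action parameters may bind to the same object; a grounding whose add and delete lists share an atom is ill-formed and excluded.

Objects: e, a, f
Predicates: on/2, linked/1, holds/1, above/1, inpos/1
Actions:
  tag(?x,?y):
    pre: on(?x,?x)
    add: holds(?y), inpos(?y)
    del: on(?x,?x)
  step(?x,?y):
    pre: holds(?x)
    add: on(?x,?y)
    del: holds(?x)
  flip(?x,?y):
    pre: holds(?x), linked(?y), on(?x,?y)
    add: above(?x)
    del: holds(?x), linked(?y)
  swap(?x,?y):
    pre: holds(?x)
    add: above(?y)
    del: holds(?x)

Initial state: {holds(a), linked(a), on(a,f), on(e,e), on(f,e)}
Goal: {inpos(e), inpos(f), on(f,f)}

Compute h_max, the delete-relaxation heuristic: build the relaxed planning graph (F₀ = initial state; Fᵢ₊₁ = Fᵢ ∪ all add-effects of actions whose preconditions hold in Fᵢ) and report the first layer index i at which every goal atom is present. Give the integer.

2

F0 = init (5 atoms)
F1 = F0 ∪ {above(a), above(e), above(f), holds(e), holds(f), inpos(a), inpos(e), inpos(f), on(a,a), on(a,e)}  (15 atoms)
F2 = F1 ∪ {on(e,a), on(e,f), on(f,a), on(f,f)}  (19 atoms)
goal ⊆ F2  ⇒  h_max = 2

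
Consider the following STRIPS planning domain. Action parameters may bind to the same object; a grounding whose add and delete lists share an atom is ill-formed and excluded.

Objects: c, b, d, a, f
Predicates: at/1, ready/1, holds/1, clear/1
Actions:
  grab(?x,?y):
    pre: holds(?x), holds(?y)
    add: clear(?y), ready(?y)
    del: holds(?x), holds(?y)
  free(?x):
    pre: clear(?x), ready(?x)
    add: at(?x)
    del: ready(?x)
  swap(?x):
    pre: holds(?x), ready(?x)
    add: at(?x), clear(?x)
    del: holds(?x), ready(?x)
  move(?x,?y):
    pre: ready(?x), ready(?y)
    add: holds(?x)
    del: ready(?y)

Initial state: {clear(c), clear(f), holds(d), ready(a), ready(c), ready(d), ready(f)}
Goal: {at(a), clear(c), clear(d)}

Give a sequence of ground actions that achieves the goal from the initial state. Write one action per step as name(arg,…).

grab(d,d); move(a,c); swap(a)

1. grab(d,d)  →  {clear(c), clear(d), clear(f), ready(a), ready(c), ready(d), ready(f)}
2. move(a,c)  →  {clear(c), clear(d), clear(f), holds(a), ready(a), ready(d), ready(f)}
3. swap(a)  →  {at(a), clear(a), clear(c), clear(d), clear(f), ready(d), ready(f)}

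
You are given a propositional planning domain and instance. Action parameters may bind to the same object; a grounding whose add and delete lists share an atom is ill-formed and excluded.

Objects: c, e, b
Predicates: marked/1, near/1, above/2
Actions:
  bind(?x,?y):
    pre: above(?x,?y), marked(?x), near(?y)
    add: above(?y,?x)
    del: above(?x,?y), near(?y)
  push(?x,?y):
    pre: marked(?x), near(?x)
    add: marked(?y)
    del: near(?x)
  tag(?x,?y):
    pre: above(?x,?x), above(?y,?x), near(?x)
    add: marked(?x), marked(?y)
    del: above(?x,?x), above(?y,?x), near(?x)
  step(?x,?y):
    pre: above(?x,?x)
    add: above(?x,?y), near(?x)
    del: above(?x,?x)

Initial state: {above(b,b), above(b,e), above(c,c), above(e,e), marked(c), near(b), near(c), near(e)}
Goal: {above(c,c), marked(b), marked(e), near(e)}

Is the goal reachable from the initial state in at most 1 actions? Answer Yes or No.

1. push(c,e)  →  {above(b,b), above(b,e), above(c,c), above(e,e), marked(c), marked(e), near(b), near(e)}
2. tag(b,b)  →  {above(b,e), above(c,c), above(e,e), marked(b), marked(c), marked(e), near(e)}
optimal plan length = 2; 2 > 1

No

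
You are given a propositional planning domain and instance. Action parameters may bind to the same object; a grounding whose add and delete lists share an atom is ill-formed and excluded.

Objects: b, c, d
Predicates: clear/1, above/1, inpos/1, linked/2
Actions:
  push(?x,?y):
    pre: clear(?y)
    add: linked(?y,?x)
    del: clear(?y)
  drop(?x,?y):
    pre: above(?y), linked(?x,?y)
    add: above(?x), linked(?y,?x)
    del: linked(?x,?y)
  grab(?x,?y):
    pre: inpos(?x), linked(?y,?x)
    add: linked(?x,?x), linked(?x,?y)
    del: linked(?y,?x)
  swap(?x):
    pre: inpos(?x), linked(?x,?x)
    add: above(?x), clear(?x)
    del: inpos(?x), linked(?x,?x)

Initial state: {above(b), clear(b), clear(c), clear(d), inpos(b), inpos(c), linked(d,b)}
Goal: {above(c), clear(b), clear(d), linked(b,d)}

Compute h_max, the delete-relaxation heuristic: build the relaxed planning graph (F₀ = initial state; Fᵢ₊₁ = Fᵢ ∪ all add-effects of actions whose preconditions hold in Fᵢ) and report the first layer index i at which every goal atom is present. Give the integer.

F0 = init (7 atoms)
F1 = F0 ∪ {above(d), linked(b,b), linked(b,c), linked(b,d), linked(c,b), linked(c,c), linked(c,d), linked(d,c), linked(d,d)}  (16 atoms)
F2 = F1 ∪ {above(c)}  (17 atoms)
goal ⊆ F2  ⇒  h_max = 2

2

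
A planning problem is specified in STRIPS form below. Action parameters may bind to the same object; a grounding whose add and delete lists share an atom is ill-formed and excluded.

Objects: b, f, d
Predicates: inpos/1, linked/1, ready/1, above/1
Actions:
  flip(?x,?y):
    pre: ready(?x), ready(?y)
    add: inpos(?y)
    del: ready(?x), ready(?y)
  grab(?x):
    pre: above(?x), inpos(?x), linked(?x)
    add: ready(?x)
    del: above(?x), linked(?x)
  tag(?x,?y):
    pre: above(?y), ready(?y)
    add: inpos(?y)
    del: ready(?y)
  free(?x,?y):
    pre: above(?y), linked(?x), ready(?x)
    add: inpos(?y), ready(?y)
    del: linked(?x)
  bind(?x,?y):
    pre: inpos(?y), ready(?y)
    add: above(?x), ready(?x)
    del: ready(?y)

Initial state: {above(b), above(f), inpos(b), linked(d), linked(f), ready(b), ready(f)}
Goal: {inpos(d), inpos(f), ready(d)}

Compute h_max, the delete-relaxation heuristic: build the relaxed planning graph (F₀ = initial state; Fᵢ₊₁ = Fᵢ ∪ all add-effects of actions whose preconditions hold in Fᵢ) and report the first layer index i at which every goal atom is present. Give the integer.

2

F0 = init (7 atoms)
F1 = F0 ∪ {above(d), inpos(f), ready(d)}  (10 atoms)
F2 = F1 ∪ {inpos(d)}  (11 atoms)
goal ⊆ F2  ⇒  h_max = 2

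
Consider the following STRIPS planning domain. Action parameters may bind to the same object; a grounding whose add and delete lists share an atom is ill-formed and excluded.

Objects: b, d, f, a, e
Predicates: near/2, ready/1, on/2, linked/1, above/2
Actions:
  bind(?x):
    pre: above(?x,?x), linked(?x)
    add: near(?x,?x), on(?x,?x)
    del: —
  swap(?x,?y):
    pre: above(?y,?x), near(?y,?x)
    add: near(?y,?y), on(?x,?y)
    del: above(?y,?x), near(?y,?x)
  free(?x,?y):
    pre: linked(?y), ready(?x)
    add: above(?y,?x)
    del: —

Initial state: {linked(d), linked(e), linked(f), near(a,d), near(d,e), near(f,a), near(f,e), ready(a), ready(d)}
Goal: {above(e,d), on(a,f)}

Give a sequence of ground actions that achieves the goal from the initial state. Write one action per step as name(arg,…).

1. free(d,e)  →  {above(e,d), linked(d), linked(e), linked(f), near(a,d), near(d,e), near(f,a), near(f,e), ready(a), ready(d)}
2. free(a,f)  →  {above(e,d), above(f,a), linked(d), linked(e), linked(f), near(a,d), near(d,e), near(f,a), near(f,e), ready(a), ready(d)}
3. swap(a,f)  →  {above(e,d), linked(d), linked(e), linked(f), near(a,d), near(d,e), near(f,e), near(f,f), on(a,f), ready(a), ready(d)}

free(d,e); free(a,f); swap(a,f)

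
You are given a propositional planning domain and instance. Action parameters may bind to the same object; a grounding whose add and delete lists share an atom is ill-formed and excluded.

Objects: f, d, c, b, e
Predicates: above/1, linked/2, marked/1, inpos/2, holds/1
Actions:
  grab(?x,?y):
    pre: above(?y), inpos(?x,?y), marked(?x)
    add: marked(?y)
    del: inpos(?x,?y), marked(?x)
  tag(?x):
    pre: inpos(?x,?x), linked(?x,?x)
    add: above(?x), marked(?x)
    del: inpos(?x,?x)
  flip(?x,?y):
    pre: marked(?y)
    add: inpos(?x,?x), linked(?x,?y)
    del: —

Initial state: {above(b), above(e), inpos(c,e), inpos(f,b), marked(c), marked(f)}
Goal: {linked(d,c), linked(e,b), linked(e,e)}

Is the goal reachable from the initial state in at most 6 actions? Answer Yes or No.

1. grab(f,b)  →  {above(b), above(e), inpos(c,e), marked(b), marked(c)}
2. flip(d,c)  →  {above(b), above(e), inpos(c,e), inpos(d,d), linked(d,c), marked(b), marked(c)}
3. grab(c,e)  →  {above(b), above(e), inpos(d,d), linked(d,c), marked(b), marked(e)}
4. flip(e,b)  →  {above(b), above(e), inpos(d,d), inpos(e,e), linked(d,c), linked(e,b), marked(b), marked(e)}
5. flip(e,e)  →  {above(b), above(e), inpos(d,d), inpos(e,e), linked(d,c), linked(e,b), linked(e,e), marked(b), marked(e)}
optimal plan length = 5; 5 ≤ 6

Yes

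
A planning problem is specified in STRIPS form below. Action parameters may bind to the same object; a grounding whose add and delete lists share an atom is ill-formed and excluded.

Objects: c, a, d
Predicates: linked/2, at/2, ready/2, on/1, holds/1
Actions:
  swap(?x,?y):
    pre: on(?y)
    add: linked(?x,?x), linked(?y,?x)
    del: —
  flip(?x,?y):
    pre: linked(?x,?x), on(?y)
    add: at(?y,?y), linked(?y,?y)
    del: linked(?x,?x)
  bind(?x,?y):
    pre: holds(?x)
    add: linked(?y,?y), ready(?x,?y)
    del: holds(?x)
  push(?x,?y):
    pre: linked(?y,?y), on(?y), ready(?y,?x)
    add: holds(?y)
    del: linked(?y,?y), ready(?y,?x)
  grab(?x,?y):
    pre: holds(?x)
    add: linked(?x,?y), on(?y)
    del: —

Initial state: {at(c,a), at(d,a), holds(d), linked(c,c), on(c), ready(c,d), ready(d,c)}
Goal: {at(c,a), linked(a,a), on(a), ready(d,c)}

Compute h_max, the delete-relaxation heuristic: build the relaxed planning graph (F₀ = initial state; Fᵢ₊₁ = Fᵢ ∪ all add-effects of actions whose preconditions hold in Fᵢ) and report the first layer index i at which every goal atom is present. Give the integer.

F0 = init (7 atoms)
F1 = F0 ∪ {holds(c), linked(a,a), linked(c,a), linked(c,d), linked(d,a), linked(d,c), linked(d,d), on(a), on(d), ready(d,a), ready(d,d)}  (18 atoms)
goal ⊆ F1  ⇒  h_max = 1

1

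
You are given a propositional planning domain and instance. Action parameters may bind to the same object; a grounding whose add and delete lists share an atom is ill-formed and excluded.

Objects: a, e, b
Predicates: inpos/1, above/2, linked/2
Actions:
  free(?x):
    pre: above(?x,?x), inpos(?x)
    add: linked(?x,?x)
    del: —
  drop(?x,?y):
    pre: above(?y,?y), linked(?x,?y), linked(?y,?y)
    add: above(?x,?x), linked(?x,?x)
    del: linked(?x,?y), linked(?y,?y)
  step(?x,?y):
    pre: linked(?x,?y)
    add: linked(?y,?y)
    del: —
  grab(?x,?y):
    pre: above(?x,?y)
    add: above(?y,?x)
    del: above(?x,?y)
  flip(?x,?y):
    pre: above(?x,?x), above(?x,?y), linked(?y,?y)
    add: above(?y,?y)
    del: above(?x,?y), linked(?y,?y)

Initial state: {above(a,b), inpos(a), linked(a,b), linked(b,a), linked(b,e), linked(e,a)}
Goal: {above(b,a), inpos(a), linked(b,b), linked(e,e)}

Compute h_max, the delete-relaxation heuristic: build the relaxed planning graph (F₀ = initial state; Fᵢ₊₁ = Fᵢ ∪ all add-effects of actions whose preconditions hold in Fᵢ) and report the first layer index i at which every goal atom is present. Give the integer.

1

F0 = init (6 atoms)
F1 = F0 ∪ {above(b,a), linked(a,a), linked(b,b), linked(e,e)}  (10 atoms)
goal ⊆ F1  ⇒  h_max = 1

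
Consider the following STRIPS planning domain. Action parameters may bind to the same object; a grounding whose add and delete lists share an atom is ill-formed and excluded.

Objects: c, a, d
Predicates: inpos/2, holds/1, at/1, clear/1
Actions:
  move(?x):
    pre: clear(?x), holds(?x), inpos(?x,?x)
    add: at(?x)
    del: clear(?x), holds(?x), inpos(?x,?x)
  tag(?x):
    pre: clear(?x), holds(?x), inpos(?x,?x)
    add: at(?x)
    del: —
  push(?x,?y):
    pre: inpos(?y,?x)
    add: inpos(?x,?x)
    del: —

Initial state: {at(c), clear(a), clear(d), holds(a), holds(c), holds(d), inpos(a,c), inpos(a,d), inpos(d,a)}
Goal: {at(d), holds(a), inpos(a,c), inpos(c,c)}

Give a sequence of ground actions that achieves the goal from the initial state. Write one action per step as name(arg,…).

1. push(c,a)  →  {at(c), clear(a), clear(d), holds(a), holds(c), holds(d), inpos(a,c), inpos(a,d), inpos(c,c), inpos(d,a)}
2. push(d,a)  →  {at(c), clear(a), clear(d), holds(a), holds(c), holds(d), inpos(a,c), inpos(a,d), inpos(c,c), inpos(d,a), inpos(d,d)}
3. move(d)  →  {at(c), at(d), clear(a), holds(a), holds(c), inpos(a,c), inpos(a,d), inpos(c,c), inpos(d,a)}

push(c,a); push(d,a); move(d)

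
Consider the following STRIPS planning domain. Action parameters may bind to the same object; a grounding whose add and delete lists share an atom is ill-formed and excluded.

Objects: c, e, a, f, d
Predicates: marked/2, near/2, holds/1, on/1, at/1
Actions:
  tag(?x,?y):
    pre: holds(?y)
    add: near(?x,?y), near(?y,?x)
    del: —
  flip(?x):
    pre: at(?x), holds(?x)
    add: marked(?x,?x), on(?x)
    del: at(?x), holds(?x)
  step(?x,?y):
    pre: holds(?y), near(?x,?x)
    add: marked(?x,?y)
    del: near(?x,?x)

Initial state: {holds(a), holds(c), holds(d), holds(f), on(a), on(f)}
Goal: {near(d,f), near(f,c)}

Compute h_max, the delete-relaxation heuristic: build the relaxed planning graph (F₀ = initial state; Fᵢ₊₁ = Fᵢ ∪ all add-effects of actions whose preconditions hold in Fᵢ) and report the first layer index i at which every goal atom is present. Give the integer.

1

F0 = init (6 atoms)
F1 = F0 ∪ {near(a,a), near(a,c), near(a,d), near(a,e), near(a,f), near(c,a), near(c,c), near(c,d), near(c,e), near(c,f), near(d,a), near(d,c), near(d,d), near(d,e), near(d,f), near(e,a), near(e,c), near(e,d), near(e,f), near(f,a), near(f,c), near(f,d), near(f,e), near(f,f)}  (30 atoms)
goal ⊆ F1  ⇒  h_max = 1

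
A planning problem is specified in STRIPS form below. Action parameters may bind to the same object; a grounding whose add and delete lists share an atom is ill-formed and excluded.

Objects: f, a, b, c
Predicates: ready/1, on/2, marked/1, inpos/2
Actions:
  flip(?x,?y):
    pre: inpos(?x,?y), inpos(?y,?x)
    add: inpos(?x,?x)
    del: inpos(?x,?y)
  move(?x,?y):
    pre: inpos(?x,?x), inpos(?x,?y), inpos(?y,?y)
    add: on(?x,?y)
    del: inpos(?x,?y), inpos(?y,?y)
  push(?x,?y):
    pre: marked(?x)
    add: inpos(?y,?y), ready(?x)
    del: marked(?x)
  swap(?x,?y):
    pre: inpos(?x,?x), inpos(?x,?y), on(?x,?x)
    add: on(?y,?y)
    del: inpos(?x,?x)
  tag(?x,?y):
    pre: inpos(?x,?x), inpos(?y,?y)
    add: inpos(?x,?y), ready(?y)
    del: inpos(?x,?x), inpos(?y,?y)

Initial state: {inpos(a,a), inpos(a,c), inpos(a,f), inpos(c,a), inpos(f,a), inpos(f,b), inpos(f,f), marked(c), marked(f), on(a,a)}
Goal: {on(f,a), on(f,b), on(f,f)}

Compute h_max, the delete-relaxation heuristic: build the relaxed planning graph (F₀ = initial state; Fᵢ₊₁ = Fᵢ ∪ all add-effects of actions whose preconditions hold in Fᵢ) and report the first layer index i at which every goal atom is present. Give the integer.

F0 = init (10 atoms)
F1 = F0 ∪ {inpos(b,b), inpos(c,c), on(a,f), on(c,c), on(f,a), on(f,f), ready(a), ready(c), ready(f)}  (19 atoms)
F2 = F1 ∪ {inpos(a,b), inpos(b,a), inpos(b,c), inpos(b,f), inpos(c,b), inpos(c,f), inpos(f,c), on(a,c), on(b,b), on(c,a), on(f,b), ready(b)}  (31 atoms)
goal ⊆ F2  ⇒  h_max = 2

2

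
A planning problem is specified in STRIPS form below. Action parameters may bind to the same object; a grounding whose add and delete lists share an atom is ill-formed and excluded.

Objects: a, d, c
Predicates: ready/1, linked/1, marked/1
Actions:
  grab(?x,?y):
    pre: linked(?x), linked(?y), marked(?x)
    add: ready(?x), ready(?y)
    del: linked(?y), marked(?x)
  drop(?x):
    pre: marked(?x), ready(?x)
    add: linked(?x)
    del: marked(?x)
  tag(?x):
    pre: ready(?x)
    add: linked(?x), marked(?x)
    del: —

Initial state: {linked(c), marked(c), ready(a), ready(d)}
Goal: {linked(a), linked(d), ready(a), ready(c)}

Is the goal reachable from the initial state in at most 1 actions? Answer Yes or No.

1. grab(c,c)  →  {ready(a), ready(c), ready(d)}
2. tag(a)  →  {linked(a), marked(a), ready(a), ready(c), ready(d)}
3. tag(d)  →  {linked(a), linked(d), marked(a), marked(d), ready(a), ready(c), ready(d)}
optimal plan length = 3; 3 > 1

No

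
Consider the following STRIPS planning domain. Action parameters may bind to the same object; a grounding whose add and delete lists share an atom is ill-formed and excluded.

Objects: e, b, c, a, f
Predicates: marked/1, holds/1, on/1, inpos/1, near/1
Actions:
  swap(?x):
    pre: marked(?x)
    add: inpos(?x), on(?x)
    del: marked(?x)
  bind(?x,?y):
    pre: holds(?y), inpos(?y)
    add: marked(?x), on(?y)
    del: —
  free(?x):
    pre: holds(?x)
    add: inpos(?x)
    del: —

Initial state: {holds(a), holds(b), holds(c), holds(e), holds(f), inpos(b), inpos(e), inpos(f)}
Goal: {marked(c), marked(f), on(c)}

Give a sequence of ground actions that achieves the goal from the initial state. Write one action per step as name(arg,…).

1. bind(c,e)  →  {holds(a), holds(b), holds(c), holds(e), holds(f), inpos(b), inpos(e), inpos(f), marked(c), on(e)}
2. free(c)  →  {holds(a), holds(b), holds(c), holds(e), holds(f), inpos(b), inpos(c), inpos(e), inpos(f), marked(c), on(e)}
3. bind(f,c)  →  {holds(a), holds(b), holds(c), holds(e), holds(f), inpos(b), inpos(c), inpos(e), inpos(f), marked(c), marked(f), on(c), on(e)}

bind(c,e); free(c); bind(f,c)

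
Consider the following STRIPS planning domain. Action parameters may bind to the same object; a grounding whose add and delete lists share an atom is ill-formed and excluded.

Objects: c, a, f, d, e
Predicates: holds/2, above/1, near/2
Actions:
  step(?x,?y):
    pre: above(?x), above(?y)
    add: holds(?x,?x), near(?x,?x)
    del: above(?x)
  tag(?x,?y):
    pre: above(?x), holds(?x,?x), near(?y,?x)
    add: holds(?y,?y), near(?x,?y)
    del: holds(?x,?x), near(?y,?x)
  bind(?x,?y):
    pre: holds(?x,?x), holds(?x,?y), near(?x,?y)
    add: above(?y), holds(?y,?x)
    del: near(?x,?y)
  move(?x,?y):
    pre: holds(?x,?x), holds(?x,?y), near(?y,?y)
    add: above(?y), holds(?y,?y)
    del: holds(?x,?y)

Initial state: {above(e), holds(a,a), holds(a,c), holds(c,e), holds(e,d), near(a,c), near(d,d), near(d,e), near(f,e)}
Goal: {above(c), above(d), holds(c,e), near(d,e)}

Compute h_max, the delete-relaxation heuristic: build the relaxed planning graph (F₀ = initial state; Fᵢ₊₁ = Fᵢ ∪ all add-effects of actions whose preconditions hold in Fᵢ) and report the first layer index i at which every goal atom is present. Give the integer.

F0 = init (9 atoms)
F1 = F0 ∪ {above(c), holds(c,a), holds(e,e), near(e,e)}  (13 atoms)
F2 = F1 ∪ {above(d), holds(c,c), holds(d,d), holds(f,f), near(c,c), near(e,d), near(e,f)}  (20 atoms)
goal ⊆ F2  ⇒  h_max = 2

2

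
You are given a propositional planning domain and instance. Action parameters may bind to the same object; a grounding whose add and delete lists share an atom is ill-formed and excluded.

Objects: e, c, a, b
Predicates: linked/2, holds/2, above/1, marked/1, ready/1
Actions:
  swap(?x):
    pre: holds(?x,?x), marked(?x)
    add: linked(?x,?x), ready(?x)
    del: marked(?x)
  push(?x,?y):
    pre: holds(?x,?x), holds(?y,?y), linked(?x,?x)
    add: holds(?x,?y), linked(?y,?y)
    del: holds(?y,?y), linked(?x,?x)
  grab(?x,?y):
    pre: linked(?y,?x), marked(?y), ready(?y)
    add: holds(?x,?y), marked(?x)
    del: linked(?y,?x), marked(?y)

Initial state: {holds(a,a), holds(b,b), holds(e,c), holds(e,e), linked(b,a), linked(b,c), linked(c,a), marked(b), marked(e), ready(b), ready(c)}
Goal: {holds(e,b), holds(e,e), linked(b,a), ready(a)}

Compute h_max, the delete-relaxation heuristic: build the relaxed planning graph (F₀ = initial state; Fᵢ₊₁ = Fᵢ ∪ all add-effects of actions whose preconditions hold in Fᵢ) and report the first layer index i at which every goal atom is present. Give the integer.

F0 = init (11 atoms)
F1 = F0 ∪ {holds(a,b), holds(c,b), linked(b,b), linked(e,e), marked(a), marked(c), ready(e)}  (18 atoms)
F2 = F1 ∪ {holds(a,c), holds(b,a), holds(b,e), holds(e,a), holds(e,b), linked(a,a), ready(a)}  (25 atoms)
goal ⊆ F2  ⇒  h_max = 2

2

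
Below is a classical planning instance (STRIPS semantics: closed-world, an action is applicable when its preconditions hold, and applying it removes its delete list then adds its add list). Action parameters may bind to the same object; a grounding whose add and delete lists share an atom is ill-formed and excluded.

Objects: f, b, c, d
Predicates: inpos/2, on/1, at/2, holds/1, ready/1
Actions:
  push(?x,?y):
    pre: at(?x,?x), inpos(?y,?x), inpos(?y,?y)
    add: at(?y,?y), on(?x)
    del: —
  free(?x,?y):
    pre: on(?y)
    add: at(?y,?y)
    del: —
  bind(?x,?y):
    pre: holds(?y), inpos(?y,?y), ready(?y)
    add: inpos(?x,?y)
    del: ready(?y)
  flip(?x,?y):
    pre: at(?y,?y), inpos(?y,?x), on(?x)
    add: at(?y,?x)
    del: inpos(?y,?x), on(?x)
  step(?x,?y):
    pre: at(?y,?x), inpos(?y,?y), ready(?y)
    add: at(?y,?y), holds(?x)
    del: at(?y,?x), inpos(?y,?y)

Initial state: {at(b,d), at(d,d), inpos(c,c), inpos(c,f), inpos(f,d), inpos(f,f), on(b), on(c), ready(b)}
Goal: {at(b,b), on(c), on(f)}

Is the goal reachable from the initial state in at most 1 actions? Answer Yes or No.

No

1. push(d,f)  →  {at(b,d), at(d,d), at(f,f), inpos(c,c), inpos(c,f), inpos(f,d), inpos(f,f), on(b), on(c), on(d), ready(b)}
2. push(f,f)  →  {at(b,d), at(d,d), at(f,f), inpos(c,c), inpos(c,f), inpos(f,d), inpos(f,f), on(b), on(c), on(d), on(f), ready(b)}
3. free(f,b)  →  {at(b,b), at(b,d), at(d,d), at(f,f), inpos(c,c), inpos(c,f), inpos(f,d), inpos(f,f), on(b), on(c), on(d), on(f), ready(b)}
optimal plan length = 3; 3 > 1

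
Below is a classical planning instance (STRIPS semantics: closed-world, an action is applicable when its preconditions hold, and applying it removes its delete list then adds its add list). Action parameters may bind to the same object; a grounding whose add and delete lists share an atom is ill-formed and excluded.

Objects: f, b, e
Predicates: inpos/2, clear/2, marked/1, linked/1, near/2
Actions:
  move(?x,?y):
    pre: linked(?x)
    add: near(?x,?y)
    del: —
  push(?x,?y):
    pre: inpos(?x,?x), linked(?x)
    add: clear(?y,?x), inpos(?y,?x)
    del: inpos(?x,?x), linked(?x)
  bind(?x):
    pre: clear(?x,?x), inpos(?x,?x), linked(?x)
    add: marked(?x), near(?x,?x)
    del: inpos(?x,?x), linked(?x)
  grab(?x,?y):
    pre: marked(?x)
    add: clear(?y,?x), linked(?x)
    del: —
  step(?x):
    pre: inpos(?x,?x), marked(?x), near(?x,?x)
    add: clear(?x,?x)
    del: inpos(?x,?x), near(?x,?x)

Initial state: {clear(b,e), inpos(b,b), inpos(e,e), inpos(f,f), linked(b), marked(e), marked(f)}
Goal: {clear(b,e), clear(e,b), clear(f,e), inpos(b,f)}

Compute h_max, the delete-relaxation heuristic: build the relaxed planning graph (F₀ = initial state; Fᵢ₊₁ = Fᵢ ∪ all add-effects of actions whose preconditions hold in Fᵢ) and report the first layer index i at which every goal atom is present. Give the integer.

F0 = init (7 atoms)
F1 = F0 ∪ {clear(b,f), clear(e,b), clear(e,e), clear(e,f), clear(f,b), clear(f,e), clear(f,f), inpos(e,b), inpos(f,b), linked(e), linked(f), near(b,b), near(b,e), near(b,f)}  (21 atoms)
F2 = F1 ∪ {inpos(b,e), inpos(b,f), inpos(e,f), inpos(f,e), near(e,b), near(e,e), near(e,f), near(f,b), near(f,e), near(f,f)}  (31 atoms)
goal ⊆ F2  ⇒  h_max = 2

2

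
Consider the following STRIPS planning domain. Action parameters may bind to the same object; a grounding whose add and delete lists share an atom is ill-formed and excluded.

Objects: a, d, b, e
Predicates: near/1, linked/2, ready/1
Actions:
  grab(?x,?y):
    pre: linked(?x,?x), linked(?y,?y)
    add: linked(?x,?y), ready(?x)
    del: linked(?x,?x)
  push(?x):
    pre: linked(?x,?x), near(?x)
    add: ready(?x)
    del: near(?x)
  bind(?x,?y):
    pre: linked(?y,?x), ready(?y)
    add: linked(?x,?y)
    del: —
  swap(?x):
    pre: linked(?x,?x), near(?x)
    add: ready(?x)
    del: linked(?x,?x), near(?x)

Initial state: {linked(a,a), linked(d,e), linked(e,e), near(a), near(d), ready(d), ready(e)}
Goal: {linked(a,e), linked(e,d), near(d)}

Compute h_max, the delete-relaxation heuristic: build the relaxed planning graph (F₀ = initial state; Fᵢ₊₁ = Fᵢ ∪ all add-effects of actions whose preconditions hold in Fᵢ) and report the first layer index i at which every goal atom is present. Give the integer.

1

F0 = init (7 atoms)
F1 = F0 ∪ {linked(a,e), linked(e,a), linked(e,d), ready(a)}  (11 atoms)
goal ⊆ F1  ⇒  h_max = 1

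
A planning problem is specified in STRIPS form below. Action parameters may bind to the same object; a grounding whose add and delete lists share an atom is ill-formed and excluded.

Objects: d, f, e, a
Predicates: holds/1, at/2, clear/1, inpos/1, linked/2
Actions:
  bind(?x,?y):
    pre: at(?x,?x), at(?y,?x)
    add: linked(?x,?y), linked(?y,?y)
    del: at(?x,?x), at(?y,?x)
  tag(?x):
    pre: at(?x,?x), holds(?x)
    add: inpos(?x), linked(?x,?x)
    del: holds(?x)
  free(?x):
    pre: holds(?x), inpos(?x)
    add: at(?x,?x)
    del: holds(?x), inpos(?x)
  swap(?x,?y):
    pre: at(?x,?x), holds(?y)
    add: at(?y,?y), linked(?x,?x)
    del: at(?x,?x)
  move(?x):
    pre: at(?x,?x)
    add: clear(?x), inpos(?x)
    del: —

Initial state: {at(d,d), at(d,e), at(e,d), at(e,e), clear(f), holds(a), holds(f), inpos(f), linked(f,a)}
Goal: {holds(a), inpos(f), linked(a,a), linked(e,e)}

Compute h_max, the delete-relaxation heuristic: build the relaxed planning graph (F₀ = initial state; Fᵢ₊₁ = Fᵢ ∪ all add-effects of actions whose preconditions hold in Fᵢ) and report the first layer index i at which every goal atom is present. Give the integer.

F0 = init (9 atoms)
F1 = F0 ∪ {at(a,a), at(f,f), clear(d), clear(e), inpos(d), inpos(e), linked(d,d), linked(d,e), linked(e,d), linked(e,e)}  (19 atoms)
F2 = F1 ∪ {clear(a), inpos(a), linked(a,a), linked(f,f)}  (23 atoms)
goal ⊆ F2  ⇒  h_max = 2

2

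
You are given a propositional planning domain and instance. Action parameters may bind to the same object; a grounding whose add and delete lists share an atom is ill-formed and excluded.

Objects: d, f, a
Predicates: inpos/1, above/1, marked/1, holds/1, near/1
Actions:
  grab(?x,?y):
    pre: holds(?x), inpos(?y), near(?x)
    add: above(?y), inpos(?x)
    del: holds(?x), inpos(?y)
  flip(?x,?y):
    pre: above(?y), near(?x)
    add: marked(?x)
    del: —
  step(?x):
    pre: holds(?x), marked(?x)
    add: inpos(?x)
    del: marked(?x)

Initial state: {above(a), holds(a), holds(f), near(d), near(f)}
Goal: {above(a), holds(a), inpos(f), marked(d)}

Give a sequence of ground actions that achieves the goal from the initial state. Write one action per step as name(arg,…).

flip(d,a); flip(f,a); step(f)

1. flip(d,a)  →  {above(a), holds(a), holds(f), marked(d), near(d), near(f)}
2. flip(f,a)  →  {above(a), holds(a), holds(f), marked(d), marked(f), near(d), near(f)}
3. step(f)  →  {above(a), holds(a), holds(f), inpos(f), marked(d), near(d), near(f)}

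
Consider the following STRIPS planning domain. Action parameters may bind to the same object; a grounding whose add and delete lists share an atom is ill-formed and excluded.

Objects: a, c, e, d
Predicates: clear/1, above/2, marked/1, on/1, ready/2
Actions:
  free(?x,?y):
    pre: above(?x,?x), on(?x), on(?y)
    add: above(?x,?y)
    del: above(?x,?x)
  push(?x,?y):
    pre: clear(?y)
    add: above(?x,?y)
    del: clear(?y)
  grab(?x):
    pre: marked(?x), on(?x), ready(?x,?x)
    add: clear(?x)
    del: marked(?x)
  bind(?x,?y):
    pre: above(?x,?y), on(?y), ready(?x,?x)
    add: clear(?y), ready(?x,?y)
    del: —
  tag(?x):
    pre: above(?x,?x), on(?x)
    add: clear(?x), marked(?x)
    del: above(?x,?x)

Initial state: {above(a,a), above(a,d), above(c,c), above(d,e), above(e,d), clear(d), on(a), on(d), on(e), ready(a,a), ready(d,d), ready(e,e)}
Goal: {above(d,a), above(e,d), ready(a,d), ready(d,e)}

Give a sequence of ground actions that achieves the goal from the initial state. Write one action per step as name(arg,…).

push(d,d); free(d,a); bind(a,d); bind(d,e)

1. push(d,d)  →  {above(a,a), above(a,d), above(c,c), above(d,d), above(d,e), above(e,d), on(a), on(d), on(e), ready(a,a), ready(d,d), ready(e,e)}
2. free(d,a)  →  {above(a,a), above(a,d), above(c,c), above(d,a), above(d,e), above(e,d), on(a), on(d), on(e), ready(a,a), ready(d,d), ready(e,e)}
3. bind(a,d)  →  {above(a,a), above(a,d), above(c,c), above(d,a), above(d,e), above(e,d), clear(d), on(a), on(d), on(e), ready(a,a), ready(a,d), ready(d,d), ready(e,e)}
4. bind(d,e)  →  {above(a,a), above(a,d), above(c,c), above(d,a), above(d,e), above(e,d), clear(d), clear(e), on(a), on(d), on(e), ready(a,a), ready(a,d), ready(d,d), ready(d,e), ready(e,e)}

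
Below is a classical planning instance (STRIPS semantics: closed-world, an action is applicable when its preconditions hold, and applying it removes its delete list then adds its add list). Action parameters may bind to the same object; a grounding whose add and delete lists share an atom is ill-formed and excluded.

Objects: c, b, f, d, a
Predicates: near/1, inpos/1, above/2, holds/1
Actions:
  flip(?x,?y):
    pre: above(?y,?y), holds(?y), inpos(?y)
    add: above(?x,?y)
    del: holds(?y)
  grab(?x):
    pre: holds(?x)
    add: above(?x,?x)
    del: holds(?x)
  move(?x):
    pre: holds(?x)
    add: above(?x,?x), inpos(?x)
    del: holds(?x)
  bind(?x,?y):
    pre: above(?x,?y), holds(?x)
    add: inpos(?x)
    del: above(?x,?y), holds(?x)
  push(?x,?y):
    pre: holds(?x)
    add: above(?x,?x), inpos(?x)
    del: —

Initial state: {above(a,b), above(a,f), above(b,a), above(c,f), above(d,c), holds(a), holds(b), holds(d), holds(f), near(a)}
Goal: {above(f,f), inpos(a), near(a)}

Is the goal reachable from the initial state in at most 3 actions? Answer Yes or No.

Yes

1. grab(f)  →  {above(a,b), above(a,f), above(b,a), above(c,f), above(d,c), above(f,f), holds(a), holds(b), holds(d), near(a)}
2. move(a)  →  {above(a,a), above(a,b), above(a,f), above(b,a), above(c,f), above(d,c), above(f,f), holds(b), holds(d), inpos(a), near(a)}
optimal plan length = 2; 2 ≤ 3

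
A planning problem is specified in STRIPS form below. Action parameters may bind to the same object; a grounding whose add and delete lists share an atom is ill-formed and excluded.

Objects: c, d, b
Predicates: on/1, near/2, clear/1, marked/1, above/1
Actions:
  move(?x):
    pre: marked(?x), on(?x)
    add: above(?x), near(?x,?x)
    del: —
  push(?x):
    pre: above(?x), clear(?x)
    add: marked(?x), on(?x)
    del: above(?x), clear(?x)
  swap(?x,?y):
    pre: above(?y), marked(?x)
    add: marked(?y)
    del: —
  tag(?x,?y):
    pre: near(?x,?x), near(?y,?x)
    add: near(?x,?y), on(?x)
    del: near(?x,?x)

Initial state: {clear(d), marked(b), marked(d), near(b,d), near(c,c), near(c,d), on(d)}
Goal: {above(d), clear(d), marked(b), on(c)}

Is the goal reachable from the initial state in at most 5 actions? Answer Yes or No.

Yes

1. move(d)  →  {above(d), clear(d), marked(b), marked(d), near(b,d), near(c,c), near(c,d), near(d,d), on(d)}
2. tag(d,c)  →  {above(d), clear(d), marked(b), marked(d), near(b,d), near(c,c), near(c,d), near(d,c), on(d)}
3. tag(c,d)  →  {above(d), clear(d), marked(b), marked(d), near(b,d), near(c,d), near(d,c), on(c), on(d)}
optimal plan length = 3; 3 ≤ 5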